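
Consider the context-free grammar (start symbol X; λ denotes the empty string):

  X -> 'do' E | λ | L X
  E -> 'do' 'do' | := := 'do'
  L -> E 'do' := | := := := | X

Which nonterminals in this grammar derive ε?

Directly nullable (have an λ-production): X.
L -> X with every symbol nullable, so L is nullable.
No other nonterminal has a production whose RHS symbols are all nullable.

{ L, X }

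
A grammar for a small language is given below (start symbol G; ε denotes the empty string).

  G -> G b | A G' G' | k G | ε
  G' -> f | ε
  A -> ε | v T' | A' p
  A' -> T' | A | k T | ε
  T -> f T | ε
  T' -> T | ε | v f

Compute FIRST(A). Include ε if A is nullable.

A -> ε contributes ε.
A -> v T' contributes {v}.
From A -> A' p: A' nullable, take FIRST(A') ∪ {p} = { f, k, p, v }.
Union: FIRST(A) = { f, k, p, v, ε }.

{ f, k, p, v, ε }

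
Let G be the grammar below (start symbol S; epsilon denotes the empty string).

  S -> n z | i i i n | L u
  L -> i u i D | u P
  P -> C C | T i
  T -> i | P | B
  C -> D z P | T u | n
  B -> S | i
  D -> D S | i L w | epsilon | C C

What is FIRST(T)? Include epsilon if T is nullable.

{ i, n, u, z }

T -> i contributes {i}.
From T -> P: add FIRST(P) = { i, n, u, z }.
From T -> B: add FIRST(B) = { i, n, u }.
Union: FIRST(T) = { i, n, u, z }.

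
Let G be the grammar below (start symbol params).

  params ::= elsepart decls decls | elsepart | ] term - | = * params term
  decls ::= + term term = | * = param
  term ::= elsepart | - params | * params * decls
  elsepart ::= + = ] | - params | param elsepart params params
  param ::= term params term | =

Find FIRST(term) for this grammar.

{ *, +, -, = }

From term ::= elsepart: add FIRST(elsepart) = { *, +, -, = }.
term ::= - params contributes {-}.
term ::= * params * decls contributes {*}.
Union: FIRST(term) = { *, +, -, = }.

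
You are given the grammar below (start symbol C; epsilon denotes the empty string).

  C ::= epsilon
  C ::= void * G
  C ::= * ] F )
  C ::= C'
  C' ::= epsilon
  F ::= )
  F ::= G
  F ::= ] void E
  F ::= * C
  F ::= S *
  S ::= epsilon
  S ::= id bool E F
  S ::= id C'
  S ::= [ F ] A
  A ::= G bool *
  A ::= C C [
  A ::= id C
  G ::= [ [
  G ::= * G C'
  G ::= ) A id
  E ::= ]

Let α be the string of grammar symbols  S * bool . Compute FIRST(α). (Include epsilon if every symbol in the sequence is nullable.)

{ *, [, id }

Add FIRST(S)\{epsilon} = { [, id }; S is nullable, continue.
* is a terminal; add {*} and stop.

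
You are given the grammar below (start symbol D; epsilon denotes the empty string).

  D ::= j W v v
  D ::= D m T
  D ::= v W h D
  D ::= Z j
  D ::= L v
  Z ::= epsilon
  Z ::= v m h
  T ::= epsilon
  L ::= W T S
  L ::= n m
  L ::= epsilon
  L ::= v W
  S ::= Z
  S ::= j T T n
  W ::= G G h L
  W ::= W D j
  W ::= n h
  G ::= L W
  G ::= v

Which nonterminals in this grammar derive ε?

Directly nullable (have an epsilon-production): Z, T, L.
S ::= Z with every symbol nullable, so S is nullable.
No other nonterminal has a production whose RHS symbols are all nullable.

{ L, S, T, Z }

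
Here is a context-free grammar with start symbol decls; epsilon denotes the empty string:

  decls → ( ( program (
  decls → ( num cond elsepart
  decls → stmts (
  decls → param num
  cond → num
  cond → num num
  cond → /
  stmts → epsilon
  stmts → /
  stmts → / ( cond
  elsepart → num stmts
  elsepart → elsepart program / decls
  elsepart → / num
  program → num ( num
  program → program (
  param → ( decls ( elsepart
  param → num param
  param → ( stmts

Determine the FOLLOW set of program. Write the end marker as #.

In decls → ( ( program (: add FIRST(() = { ( }.
In elsepart → elsepart program / decls: add FIRST(/ decls) = { / }.
In program → program (: add FIRST(() = { ( }.
Union: FOLLOW(program) = { (, / }.

{ (, / }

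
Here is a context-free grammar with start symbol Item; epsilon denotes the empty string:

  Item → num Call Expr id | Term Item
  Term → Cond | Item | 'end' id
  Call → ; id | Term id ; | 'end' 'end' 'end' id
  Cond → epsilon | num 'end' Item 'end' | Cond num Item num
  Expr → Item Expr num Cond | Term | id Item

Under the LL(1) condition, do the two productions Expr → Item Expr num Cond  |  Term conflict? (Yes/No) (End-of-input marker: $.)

FIRST(Item Expr num Cond) = { 'end', num } and FIRST(Term) = { 'end', num, epsilon }.
Both contain 'end', so the two alternatives are not disjoint — LL(1) conflict.

Yes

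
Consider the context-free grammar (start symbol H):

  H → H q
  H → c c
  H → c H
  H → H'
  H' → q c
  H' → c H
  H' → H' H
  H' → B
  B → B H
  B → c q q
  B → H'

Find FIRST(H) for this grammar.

From H → H q: add FIRST(H) = { c, q }.
H → c c contributes {c}.
H → c H contributes {c}.
From H → H': add FIRST(H') = { c, q }.
Union: FIRST(H) = { c, q }.

{ c, q }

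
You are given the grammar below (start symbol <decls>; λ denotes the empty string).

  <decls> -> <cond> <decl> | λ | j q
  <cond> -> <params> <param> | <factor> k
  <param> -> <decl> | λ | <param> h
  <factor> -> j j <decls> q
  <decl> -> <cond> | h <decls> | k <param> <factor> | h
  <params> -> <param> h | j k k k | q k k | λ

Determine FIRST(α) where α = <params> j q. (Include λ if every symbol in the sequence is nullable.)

{ h, j, k, q }

Add FIRST(<params>)\{λ} = { h, j, k, q }; <params> is nullable, continue.
j is a terminal; add {j} and stop.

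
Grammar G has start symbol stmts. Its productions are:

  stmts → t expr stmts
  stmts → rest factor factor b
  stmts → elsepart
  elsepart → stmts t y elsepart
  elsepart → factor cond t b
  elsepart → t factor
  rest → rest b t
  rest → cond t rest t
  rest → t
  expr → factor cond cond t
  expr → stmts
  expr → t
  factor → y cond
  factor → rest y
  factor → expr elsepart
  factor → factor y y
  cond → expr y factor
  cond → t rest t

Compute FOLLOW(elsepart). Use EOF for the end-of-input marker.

In stmts → elsepart: elsepart is at the end, add FOLLOW(stmts) = { EOF, t, y }.
In elsepart → stmts t y elsepart: elsepart is at the end, add FOLLOW(elsepart) = { EOF, b, t, y }.
In factor → expr elsepart: elsepart is at the end, add FOLLOW(factor) = { EOF, b, t, y }.
Union: FOLLOW(elsepart) = { EOF, b, t, y }.

{ EOF, b, t, y }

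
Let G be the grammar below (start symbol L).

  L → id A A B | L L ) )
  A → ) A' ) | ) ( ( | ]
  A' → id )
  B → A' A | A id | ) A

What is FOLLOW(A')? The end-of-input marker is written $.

In A → ) A' ): add FIRST()) = { ) }.
In B → A' A: add FIRST(A) = { ), ] }.
Union: FOLLOW(A') = { ), ] }.

{ ), ] }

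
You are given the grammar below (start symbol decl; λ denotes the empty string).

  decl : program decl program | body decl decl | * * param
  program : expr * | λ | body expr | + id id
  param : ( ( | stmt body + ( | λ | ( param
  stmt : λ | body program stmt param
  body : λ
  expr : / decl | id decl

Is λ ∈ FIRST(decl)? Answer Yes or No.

No

Nullable nonterminals: body, param, program, stmt.
No production of decl has an RHS whose symbols are all nullable, so decl is not nullable.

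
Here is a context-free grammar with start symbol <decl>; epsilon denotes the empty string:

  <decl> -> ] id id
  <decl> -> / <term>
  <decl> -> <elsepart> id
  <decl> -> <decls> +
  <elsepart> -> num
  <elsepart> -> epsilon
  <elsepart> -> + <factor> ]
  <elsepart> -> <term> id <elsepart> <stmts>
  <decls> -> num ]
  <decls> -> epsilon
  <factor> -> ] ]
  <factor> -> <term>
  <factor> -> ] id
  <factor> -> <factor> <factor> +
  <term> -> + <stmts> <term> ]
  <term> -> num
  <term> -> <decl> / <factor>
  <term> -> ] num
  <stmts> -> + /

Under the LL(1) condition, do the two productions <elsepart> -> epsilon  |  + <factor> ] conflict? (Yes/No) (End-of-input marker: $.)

Yes

FIRST(epsilon) = { epsilon } and FIRST(+ <factor> ]) = { + }.
The first alternative is nullable and FOLLOW(<elsepart>) = { +, id } shares + with FIRST of the second — conflict.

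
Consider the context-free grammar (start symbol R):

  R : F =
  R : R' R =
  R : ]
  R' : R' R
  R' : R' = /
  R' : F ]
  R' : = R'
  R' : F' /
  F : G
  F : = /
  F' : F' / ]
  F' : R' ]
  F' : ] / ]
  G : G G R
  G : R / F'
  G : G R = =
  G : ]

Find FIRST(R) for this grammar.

From R : F =: add FIRST(F) = { =, ] }.
From R : R' R =: add FIRST(R') = { =, ] }.
R : ] contributes {]}.
Union: FIRST(R) = { =, ] }.

{ =, ] }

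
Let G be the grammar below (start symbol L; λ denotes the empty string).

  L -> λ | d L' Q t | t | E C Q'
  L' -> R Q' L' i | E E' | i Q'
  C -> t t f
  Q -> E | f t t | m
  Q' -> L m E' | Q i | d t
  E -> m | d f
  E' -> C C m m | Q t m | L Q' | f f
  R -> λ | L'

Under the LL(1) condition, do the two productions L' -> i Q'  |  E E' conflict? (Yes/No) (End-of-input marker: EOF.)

FIRST(i Q') = { i } and FIRST(E E') = { d, m }.
The FIRST sets are disjoint and neither alternative is nullable — no conflict.

No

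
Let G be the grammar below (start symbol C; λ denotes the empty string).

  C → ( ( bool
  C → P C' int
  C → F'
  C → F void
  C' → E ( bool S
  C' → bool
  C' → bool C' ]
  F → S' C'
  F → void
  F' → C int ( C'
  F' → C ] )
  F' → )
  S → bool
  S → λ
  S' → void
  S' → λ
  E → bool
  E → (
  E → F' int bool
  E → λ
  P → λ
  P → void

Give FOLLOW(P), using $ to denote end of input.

In C → P C' int: add FIRST(C' int) = { (, ), bool, void }.
Union: FOLLOW(P) = { (, ), bool, void }.

{ (, ), bool, void }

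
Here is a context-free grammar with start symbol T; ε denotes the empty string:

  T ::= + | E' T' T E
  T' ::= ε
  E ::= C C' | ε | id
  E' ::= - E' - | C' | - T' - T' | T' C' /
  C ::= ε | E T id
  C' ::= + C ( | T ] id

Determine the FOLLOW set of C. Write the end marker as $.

In E ::= C C': add FIRST(C') = { +, - }.
In C' ::= + C (: add FIRST(() = { ( }.
Union: FOLLOW(C) = { (, +, - }.

{ (, +, - }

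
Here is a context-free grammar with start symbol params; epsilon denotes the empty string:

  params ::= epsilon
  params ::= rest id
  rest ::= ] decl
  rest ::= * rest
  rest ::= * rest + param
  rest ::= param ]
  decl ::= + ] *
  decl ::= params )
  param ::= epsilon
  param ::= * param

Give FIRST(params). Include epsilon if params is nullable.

{ *, ], epsilon }

params ::= epsilon contributes epsilon.
From params ::= rest id: add FIRST(rest) = { *, ] }.
Union: FIRST(params) = { *, ], epsilon }.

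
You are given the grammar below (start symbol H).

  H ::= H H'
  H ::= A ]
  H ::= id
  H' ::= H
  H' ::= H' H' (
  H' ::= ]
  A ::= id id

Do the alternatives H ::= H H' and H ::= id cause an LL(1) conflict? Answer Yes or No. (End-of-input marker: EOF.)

Yes

FIRST(H H') = { id } and FIRST(id) = { id }.
Both contain id, so the two alternatives are not disjoint — LL(1) conflict.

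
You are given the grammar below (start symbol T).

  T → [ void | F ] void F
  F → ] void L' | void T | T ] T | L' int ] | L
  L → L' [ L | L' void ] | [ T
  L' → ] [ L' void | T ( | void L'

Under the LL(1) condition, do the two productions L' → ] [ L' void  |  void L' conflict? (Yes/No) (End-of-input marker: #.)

FIRST(] [ L' void) = { ] } and FIRST(void L') = { void }.
The FIRST sets are disjoint and neither alternative is nullable — no conflict.

No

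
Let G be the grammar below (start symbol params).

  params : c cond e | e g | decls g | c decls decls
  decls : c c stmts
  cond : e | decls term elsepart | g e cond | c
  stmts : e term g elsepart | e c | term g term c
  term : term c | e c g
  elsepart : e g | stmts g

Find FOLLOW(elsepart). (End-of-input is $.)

In cond : decls term elsepart: elsepart is at the end, add FOLLOW(cond) = { e }.
In stmts : e term g elsepart: elsepart is at the end, add FOLLOW(stmts) = { $, c, e, g }.
Union: FOLLOW(elsepart) = { $, c, e, g }.

{ $, c, e, g }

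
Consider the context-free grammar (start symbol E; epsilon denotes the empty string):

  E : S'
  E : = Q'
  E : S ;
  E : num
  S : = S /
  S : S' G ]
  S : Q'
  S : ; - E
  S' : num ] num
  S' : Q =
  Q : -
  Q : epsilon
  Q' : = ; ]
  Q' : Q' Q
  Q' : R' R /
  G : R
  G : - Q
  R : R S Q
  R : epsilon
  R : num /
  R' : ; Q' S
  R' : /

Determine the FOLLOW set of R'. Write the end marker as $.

{ -, /, ;, =, num }

In Q' : R' R /: add FIRST(R /) = { -, /, ;, =, num }.
Union: FOLLOW(R') = { -, /, ;, =, num }.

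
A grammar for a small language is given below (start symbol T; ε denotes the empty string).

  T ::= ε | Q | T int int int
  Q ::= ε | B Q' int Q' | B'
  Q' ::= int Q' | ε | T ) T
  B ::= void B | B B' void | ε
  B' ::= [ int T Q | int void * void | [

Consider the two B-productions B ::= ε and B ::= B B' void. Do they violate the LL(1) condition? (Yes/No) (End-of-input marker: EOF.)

FIRST(ε) = { ε } and FIRST(B B' void) = { [, int, void }.
The first alternative is nullable and FOLLOW(B) = { ), [, int, void } shares [ with FIRST of the second — conflict.

Yes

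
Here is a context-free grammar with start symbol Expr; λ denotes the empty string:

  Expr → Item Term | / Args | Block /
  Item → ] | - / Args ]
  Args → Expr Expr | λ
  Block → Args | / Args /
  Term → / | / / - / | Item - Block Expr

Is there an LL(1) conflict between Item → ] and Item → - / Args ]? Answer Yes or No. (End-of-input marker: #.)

FIRST(]) = { ] } and FIRST(- / Args ]) = { - }.
The FIRST sets are disjoint and neither alternative is nullable — no conflict.

No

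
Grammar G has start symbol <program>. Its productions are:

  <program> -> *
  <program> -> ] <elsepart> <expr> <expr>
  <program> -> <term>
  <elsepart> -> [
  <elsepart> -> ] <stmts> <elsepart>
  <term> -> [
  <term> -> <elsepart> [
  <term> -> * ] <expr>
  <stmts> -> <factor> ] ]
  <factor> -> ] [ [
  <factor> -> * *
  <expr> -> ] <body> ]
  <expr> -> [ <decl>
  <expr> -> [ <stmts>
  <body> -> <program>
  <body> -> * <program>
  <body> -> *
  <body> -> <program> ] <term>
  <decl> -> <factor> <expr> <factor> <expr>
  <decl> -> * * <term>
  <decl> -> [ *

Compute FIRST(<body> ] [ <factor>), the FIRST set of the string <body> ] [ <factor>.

{ *, [, ] }

Add FIRST(<body>) = { *, [, ] }; <body> is not nullable, stop.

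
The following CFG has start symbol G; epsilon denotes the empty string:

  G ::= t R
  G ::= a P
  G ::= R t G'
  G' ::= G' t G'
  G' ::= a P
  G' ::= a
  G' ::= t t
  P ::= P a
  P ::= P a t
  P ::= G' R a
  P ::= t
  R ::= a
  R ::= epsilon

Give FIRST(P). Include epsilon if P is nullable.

From P ::= P a: add FIRST(P) = { a, t }.
From P ::= P a t: add FIRST(P) = { a, t }.
From P ::= G' R a: add FIRST(G') = { a, t }.
P ::= t contributes {t}.
Union: FIRST(P) = { a, t }.

{ a, t }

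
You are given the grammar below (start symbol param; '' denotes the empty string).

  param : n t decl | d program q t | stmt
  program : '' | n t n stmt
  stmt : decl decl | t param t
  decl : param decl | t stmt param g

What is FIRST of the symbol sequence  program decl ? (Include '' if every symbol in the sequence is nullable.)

{ d, n, t }

Add FIRST(program)\{''} = { n }; program is nullable, continue.
Add FIRST(decl) = { d, n, t }; decl is not nullable, stop.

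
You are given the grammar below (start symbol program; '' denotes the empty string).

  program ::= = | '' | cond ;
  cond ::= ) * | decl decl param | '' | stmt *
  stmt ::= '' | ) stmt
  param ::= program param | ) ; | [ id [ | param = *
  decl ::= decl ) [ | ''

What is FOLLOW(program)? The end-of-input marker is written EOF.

program is the start symbol, so EOF ∈ FOLLOW(program).
In param ::= program param: add FIRST(param) = { ), *, ;, =, [ }.
Union: FOLLOW(program) = { EOF, ), *, ;, =, [ }.

{ EOF, ), *, ;, =, [ }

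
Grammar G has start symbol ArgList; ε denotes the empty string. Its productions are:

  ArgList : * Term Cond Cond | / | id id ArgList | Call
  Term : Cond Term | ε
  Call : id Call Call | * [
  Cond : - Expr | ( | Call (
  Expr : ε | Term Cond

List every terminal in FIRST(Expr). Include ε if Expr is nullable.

Expr : ε contributes ε.
From Expr : Term Cond: Term nullable, take FIRST(Term) ∪ FIRST(Cond) = { (, *, -, id }.
Union: FIRST(Expr) = { (, *, -, id, ε }.

{ (, *, -, id, ε }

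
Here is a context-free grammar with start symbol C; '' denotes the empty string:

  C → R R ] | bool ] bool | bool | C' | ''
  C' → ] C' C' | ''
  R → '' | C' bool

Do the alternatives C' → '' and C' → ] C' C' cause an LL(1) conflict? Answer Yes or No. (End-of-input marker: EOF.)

Yes

FIRST('') = { '' } and FIRST(] C' C') = { ] }.
The first alternative is nullable and FOLLOW(C') = { EOF, ], bool } shares ] with FIRST of the second — conflict.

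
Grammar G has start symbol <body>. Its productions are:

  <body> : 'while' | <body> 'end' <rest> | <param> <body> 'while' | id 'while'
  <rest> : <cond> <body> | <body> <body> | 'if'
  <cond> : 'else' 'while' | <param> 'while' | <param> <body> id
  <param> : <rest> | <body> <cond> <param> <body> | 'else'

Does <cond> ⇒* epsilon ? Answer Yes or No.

No nonterminal in this grammar is nullable.
No production of <cond> has an RHS whose symbols are all nullable, so <cond> is not nullable.

No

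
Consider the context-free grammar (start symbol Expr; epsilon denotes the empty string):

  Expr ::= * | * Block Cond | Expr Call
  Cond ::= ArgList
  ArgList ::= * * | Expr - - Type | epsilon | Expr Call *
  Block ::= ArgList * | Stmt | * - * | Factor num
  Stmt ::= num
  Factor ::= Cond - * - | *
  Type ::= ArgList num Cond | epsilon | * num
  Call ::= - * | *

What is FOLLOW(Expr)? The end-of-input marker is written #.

Expr is the start symbol, so # ∈ FOLLOW(Expr).
In Expr ::= Expr Call: add FIRST(Call) = { *, - }.
In ArgList ::= Expr - - Type: add FIRST(- - Type) = { - }.
In ArgList ::= Expr Call *: add FIRST(Call *) = { *, - }.
Union: FOLLOW(Expr) = { #, *, - }.

{ #, *, - }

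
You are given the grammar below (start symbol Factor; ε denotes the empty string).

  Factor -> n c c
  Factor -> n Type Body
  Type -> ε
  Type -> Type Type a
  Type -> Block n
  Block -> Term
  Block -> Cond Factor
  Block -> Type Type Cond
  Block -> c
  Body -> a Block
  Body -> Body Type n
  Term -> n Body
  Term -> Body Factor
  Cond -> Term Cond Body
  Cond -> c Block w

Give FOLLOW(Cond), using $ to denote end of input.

In Block -> Cond Factor: add FIRST(Factor) = { n }.
In Block -> Type Type Cond: Cond is at the end, add FOLLOW(Block) = { $, a, c, n, w }.
In Cond -> Term Cond Body: add FIRST(Body) = { a }.
Union: FOLLOW(Cond) = { $, a, c, n, w }.

{ $, a, c, n, w }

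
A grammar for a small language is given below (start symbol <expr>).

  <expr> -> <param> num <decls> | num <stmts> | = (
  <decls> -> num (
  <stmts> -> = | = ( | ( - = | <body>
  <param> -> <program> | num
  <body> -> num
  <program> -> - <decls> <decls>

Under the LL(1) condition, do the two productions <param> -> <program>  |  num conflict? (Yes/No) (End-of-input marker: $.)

No

FIRST(<program>) = { - } and FIRST(num) = { num }.
The FIRST sets are disjoint and neither alternative is nullable — no conflict.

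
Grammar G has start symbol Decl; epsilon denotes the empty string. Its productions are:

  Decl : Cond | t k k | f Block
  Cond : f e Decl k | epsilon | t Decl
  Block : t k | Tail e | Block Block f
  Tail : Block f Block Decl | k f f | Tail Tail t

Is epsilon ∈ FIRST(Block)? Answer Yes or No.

No

Nullable nonterminals: Cond, Decl.
No production of Block has an RHS whose symbols are all nullable, so Block is not nullable.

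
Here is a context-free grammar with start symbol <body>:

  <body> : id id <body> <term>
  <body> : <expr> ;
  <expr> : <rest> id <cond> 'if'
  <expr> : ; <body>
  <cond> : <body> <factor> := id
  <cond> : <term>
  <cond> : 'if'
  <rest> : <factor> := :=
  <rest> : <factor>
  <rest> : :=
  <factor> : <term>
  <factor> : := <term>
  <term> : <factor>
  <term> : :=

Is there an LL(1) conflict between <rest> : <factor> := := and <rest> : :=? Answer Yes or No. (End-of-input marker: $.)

Yes

FIRST(<factor> := :=) = { := } and FIRST(:=) = { := }.
Both contain :=, so the two alternatives are not disjoint — LL(1) conflict.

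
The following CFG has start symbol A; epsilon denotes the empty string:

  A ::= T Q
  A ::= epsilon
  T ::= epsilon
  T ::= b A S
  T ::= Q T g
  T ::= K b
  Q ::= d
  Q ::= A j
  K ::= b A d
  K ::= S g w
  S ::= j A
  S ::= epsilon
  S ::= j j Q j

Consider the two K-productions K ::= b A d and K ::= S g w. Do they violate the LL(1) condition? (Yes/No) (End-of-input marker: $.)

FIRST(b A d) = { b } and FIRST(S g w) = { g, j }.
The FIRST sets are disjoint and neither alternative is nullable — no conflict.

No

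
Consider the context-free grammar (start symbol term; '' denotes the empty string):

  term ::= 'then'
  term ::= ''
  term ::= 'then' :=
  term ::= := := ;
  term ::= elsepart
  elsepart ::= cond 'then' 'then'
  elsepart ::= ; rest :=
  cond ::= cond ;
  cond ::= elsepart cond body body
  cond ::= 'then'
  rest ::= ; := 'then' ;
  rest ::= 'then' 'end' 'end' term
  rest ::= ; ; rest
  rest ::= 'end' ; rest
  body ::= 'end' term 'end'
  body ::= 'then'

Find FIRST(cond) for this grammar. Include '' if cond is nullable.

From cond ::= cond ;: add FIRST(cond) = { 'then', ; }.
From cond ::= elsepart cond body body: add FIRST(elsepart) = { 'then', ; }.
cond ::= 'then' contributes {'then'}.
Union: FIRST(cond) = { 'then', ; }.

{ 'then', ; }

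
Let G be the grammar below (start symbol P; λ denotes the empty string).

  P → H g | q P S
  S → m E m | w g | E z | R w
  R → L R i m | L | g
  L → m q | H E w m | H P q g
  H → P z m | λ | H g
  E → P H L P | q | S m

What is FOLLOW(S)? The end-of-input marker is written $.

In P → q P S: S is at the end, add FOLLOW(P) = { $, g, m, q, w, z }.
In E → S m: add FIRST(m) = { m }.
Union: FOLLOW(S) = { $, g, m, q, w, z }.

{ $, g, m, q, w, z }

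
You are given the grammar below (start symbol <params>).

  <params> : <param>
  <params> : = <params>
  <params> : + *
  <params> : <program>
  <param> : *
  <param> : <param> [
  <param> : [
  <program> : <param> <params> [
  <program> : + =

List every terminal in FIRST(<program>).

{ *, +, [ }

From <program> : <param> <params> [: add FIRST(<param>) = { *, [ }.
<program> : + = contributes {+}.
Union: FIRST(<program>) = { *, +, [ }.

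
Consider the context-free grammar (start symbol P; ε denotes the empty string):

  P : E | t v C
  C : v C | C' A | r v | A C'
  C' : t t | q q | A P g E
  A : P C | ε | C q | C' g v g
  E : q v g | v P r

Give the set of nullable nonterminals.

Directly nullable (have an ε-production): A.
No other nonterminal has a production whose RHS symbols are all nullable.

{ A }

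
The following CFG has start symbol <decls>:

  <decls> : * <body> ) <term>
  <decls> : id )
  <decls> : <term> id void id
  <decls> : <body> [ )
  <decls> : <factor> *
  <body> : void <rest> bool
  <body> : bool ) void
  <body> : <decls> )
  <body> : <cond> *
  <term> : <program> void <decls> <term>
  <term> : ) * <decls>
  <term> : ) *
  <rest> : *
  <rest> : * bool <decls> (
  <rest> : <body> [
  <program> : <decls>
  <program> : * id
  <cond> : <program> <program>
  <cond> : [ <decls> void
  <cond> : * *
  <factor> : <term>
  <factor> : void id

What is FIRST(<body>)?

<body> : void <rest> bool contributes {void}.
<body> : bool ) void contributes {bool}.
From <body> : <decls> ): add FIRST(<decls>) = { ), *, [, bool, id, void }.
From <body> : <cond> *: add FIRST(<cond>) = { ), *, [, bool, id, void }.
Union: FIRST(<body>) = { ), *, [, bool, id, void }.

{ ), *, [, bool, id, void }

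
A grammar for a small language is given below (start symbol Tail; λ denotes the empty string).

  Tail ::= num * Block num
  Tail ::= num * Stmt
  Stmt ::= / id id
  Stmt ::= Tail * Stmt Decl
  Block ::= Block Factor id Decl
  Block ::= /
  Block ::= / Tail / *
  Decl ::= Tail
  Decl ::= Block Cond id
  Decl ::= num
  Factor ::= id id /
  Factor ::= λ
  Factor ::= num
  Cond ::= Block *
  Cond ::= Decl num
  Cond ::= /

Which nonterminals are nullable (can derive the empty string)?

Directly nullable (have an λ-production): Factor.
No other nonterminal has a production whose RHS symbols are all nullable.

{ Factor }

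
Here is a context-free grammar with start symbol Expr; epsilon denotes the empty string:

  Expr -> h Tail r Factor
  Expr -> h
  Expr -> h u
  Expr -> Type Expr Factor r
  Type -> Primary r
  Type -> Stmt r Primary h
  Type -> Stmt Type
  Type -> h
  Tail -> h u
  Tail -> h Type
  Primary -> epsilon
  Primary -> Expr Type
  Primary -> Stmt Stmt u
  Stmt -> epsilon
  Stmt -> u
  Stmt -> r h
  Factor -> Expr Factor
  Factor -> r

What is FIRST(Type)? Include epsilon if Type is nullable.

From Type -> Primary r: Primary nullable, take FIRST(Primary) ∪ {r} = { h, r, u }.
From Type -> Stmt r Primary h: Stmt nullable, take FIRST(Stmt) ∪ {r} = { r, u }.
From Type -> Stmt Type: Stmt nullable, take FIRST(Stmt) ∪ FIRST(Type) = { h, r, u }.
Type -> h contributes {h}.
Union: FIRST(Type) = { h, r, u }.

{ h, r, u }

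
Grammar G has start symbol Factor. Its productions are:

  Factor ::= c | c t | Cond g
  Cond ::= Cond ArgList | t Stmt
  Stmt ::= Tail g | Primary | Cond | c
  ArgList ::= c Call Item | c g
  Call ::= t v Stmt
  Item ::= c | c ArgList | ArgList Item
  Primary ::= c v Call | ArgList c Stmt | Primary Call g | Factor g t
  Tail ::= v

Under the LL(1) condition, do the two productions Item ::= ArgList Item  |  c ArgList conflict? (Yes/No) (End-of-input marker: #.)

FIRST(ArgList Item) = { c } and FIRST(c ArgList) = { c }.
Both contain c, so the two alternatives are not disjoint — LL(1) conflict.

Yes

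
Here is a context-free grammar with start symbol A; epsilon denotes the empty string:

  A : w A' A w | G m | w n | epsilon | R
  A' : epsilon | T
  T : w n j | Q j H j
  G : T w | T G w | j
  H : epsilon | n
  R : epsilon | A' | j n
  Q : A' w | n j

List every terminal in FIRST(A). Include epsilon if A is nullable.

A : w A' A w contributes {w}.
From A : G m: add FIRST(G) = { j, n, w }.
A : w n contributes {w}.
A : epsilon contributes epsilon.
From A : R: add FIRST(R) = { j, n, w, epsilon } (including epsilon since R is nullable).
Union: FIRST(A) = { j, n, w, epsilon }.

{ j, n, w, epsilon }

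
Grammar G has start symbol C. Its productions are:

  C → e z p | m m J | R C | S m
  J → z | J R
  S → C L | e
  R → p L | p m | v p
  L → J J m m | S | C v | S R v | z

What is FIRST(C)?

C → e z p contributes {e}.
C → m m J contributes {m}.
From C → R C: add FIRST(R) = { p, v }.
From C → S m: add FIRST(S) = { e, m, p, v }.
Union: FIRST(C) = { e, m, p, v }.

{ e, m, p, v }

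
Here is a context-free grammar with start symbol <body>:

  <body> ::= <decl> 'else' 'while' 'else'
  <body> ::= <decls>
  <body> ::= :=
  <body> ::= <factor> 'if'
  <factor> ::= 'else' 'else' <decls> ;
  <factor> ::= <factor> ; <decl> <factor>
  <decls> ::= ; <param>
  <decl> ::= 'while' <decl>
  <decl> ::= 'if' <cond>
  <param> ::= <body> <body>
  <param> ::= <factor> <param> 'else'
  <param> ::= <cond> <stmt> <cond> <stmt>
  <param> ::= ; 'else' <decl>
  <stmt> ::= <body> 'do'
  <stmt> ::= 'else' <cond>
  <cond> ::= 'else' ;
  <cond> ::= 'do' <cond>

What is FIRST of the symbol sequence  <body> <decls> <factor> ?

{ 'else', 'if', 'while', :=, ; }

Add FIRST(<body>) = { 'else', 'if', 'while', :=, ; }; <body> is not nullable, stop.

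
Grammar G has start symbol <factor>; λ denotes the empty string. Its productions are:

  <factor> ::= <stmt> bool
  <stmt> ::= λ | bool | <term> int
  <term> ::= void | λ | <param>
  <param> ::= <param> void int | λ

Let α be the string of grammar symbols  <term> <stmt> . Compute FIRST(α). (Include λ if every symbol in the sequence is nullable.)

Add FIRST(<term>)\{λ} = { void }; <term> is nullable, continue.
Add FIRST(<stmt>)\{λ} = { bool, int, void }; <stmt> is nullable, continue.
Every symbol is nullable, so include λ.

{ bool, int, void, λ }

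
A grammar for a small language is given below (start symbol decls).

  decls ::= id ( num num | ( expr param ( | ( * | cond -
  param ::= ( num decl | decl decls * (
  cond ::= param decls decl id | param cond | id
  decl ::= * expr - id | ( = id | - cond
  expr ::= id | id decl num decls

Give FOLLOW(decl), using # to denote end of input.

{ (, *, -, id, num }

In param ::= ( num decl: decl is at the end, add FOLLOW(param) = { (, *, -, id }.
In param ::= decl decls * (: add FIRST(decls * () = { (, *, -, id }.
In cond ::= param decls decl id: add FIRST(id) = { id }.
In expr ::= id decl num decls: add FIRST(num decls) = { num }.
Union: FOLLOW(decl) = { (, *, -, id, num }.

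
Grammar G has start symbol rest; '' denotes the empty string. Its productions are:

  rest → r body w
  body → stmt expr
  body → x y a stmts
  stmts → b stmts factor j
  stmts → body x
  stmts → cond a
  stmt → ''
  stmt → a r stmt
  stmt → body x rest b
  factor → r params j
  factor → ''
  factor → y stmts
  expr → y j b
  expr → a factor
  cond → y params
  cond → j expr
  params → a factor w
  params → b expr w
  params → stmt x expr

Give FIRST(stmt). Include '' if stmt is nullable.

stmt → '' contributes ''.
stmt → a r stmt contributes {a}.
From stmt → body x rest b: add FIRST(body) = { a, x, y }.
Union: FIRST(stmt) = { a, x, y, '' }.

{ a, x, y, '' }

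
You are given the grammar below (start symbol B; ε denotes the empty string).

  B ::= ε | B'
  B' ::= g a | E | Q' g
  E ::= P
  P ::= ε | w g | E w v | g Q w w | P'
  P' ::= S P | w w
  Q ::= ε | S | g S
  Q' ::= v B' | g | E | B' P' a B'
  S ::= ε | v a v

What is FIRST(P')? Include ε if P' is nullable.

From P' ::= S P: S, P nullable, take FIRST(S) ∪ FIRST(P) = { g, v, w }; also ε since the whole RHS is nullable.
P' ::= w w contributes {w}.
Union: FIRST(P') = { g, v, w, ε }.

{ g, v, w, ε }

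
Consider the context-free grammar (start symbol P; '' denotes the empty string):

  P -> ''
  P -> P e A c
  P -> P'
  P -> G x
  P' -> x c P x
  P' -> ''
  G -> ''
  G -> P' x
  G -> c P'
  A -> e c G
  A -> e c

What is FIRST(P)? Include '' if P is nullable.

P -> '' contributes ''.
From P -> P e A c: P nullable, take FIRST(P) ∪ {e} = { c, e, x }.
From P -> P': add FIRST(P') = { x, '' } (including '' since P' is nullable).
From P -> G x: G nullable, take FIRST(G) ∪ {x} = { c, x }.
Union: FIRST(P) = { c, e, x, '' }.

{ c, e, x, '' }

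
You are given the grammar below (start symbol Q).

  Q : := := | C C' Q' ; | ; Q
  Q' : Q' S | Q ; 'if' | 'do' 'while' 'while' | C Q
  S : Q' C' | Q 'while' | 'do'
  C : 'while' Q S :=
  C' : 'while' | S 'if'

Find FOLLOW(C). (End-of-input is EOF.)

In Q : C C' Q' ;: add FIRST(C' Q' ;) = { 'do', 'while', :=, ; }.
In Q' : C Q: add FIRST(Q) = { 'while', :=, ; }.
Union: FOLLOW(C) = { 'do', 'while', :=, ; }.

{ 'do', 'while', :=, ; }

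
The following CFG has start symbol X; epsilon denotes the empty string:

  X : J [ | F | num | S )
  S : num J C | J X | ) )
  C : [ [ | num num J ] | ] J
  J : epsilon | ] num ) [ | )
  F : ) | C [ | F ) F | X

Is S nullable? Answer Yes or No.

Nullable nonterminals: J.
No production of S has an RHS whose symbols are all nullable, so S is not nullable.

No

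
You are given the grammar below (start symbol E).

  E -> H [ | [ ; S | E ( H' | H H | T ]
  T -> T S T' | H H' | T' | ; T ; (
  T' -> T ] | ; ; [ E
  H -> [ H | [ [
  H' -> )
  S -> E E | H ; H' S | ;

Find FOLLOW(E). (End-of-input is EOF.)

{ EOF, (, ;, [, ] }

E is the start symbol, so EOF ∈ FOLLOW(E).
In E -> E ( H': add FIRST(( H') = { ( }.
In T' -> ; ; [ E: E is at the end, add FOLLOW(T') = { ;, [, ] }.
In S -> E E: add FIRST(E) = { ;, [ }.
In S -> E E: E is at the end, add FOLLOW(S) = { EOF, (, ;, [, ] }.
Union: FOLLOW(E) = { EOF, (, ;, [, ] }.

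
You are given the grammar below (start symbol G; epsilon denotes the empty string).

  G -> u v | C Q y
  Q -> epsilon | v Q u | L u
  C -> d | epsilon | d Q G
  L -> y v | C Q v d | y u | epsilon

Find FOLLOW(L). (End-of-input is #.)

{ u }

In Q -> L u: add FIRST(u) = { u }.
Union: FOLLOW(L) = { u }.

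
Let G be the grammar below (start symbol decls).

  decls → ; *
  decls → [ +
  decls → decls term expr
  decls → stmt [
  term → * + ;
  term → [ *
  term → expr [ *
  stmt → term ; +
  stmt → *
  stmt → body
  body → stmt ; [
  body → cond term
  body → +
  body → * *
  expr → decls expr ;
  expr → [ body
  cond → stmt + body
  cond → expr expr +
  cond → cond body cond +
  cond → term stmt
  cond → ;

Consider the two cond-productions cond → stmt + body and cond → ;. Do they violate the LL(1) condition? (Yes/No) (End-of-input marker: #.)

FIRST(stmt + body) = { *, +, ;, [ } and FIRST(;) = { ; }.
Both contain ;, so the two alternatives are not disjoint — LL(1) conflict.

Yes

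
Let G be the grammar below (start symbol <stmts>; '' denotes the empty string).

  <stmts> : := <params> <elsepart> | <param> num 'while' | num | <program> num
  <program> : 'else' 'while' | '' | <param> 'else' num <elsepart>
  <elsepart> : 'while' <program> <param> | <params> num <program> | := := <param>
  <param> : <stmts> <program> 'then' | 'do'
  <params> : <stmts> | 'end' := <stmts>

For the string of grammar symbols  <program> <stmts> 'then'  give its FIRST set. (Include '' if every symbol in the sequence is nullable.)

Add FIRST(<program>)\{''} = { 'do', 'else', :=, num }; <program> is nullable, continue.
Add FIRST(<stmts>) = { 'do', 'else', :=, num }; <stmts> is not nullable, stop.

{ 'do', 'else', :=, num }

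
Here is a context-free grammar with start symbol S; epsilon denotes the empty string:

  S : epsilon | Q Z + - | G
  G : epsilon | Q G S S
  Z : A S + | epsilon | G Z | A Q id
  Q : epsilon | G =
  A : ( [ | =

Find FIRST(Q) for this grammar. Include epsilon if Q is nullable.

Q : epsilon contributes epsilon.
From Q : G =: G nullable, take FIRST(G) ∪ {=} = { (, +, = }.
Union: FIRST(Q) = { (, +, =, epsilon }.

{ (, +, =, epsilon }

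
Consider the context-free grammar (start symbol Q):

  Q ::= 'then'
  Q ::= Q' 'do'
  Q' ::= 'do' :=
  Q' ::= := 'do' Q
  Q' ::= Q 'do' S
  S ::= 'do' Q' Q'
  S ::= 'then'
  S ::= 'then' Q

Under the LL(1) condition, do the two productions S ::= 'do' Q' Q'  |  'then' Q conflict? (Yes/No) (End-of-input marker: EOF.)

FIRST('do' Q' Q') = { 'do' } and FIRST('then' Q) = { 'then' }.
The FIRST sets are disjoint and neither alternative is nullable — no conflict.

No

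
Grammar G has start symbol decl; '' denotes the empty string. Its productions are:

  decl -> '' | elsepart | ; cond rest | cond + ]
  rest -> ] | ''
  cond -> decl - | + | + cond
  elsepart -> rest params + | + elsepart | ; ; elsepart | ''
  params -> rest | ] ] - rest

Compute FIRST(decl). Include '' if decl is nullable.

decl -> '' contributes ''.
From decl -> elsepart: add FIRST(elsepart) = { +, ;, ], '' } (including '' since elsepart is nullable).
decl -> ; cond rest contributes {;}.
From decl -> cond + ]: add FIRST(cond) = { +, -, ;, ] }.
Union: FIRST(decl) = { +, -, ;, ], '' }.

{ +, -, ;, ], '' }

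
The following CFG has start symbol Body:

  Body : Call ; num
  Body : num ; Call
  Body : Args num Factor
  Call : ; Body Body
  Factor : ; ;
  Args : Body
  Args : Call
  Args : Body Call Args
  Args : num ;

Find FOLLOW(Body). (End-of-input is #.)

{ #, ;, num }

Body is the start symbol, so # ∈ FOLLOW(Body).
In Call : ; Body Body: add FIRST(Body) = { ;, num }.
In Call : ; Body Body: Body is at the end, add FOLLOW(Call) = { #, ;, num }.
In Args : Body: Body is at the end, add FOLLOW(Args) = { num }.
In Args : Body Call Args: add FIRST(Call Args) = { ; }.
Union: FOLLOW(Body) = { #, ;, num }.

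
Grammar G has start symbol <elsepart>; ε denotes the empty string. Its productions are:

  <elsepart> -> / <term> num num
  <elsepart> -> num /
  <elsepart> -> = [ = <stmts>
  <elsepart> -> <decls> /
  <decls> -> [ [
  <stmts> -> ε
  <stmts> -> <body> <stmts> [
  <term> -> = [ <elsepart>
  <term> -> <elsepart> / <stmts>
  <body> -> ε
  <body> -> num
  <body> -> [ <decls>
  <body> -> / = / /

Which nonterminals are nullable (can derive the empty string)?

Directly nullable (have an ε-production): <stmts>, <body>.
No other nonterminal has a production whose RHS symbols are all nullable.

{ <body>, <stmts> }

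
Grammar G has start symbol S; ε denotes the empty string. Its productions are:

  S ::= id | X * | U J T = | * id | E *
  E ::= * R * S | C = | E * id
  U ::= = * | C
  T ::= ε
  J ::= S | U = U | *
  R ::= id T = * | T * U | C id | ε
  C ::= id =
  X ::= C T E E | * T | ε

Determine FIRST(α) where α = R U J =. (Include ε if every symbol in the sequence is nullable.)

Add FIRST(R)\{ε} = { *, id }; R is nullable, continue.
Add FIRST(U) = { =, id }; U is not nullable, stop.

{ *, =, id }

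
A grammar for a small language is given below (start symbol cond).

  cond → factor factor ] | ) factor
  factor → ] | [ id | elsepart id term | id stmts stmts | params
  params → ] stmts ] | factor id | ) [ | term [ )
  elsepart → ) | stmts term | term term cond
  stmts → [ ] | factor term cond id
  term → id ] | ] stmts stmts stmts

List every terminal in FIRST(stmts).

{ ), [, ], id }

stmts → [ ] contributes {[}.
From stmts → factor term cond id: add FIRST(factor) = { ), [, ], id }.
Union: FIRST(stmts) = { ), [, ], id }.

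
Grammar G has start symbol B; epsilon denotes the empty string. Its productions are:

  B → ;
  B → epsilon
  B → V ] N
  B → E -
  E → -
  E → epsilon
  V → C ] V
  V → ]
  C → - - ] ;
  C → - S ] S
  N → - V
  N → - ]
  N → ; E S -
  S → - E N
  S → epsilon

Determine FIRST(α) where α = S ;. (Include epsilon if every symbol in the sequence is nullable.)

Add FIRST(S)\{epsilon} = { - }; S is nullable, continue.
; is a terminal; add {;} and stop.

{ -, ; }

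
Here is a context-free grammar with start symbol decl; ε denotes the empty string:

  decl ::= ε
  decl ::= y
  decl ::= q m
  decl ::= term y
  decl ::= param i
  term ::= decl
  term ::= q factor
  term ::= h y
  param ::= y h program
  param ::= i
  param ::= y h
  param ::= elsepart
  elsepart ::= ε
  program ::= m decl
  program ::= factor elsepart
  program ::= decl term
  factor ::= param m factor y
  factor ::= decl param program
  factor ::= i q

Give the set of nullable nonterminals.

{ decl, elsepart, factor, param, program, term }

Directly nullable (have an ε-production): decl, elsepart.
program ::= factor elsepart with every symbol nullable, so program is nullable.
param ::= elsepart with every symbol nullable, so param is nullable.
term ::= decl with every symbol nullable, so term is nullable.
factor ::= decl param program with every symbol nullable, so factor is nullable.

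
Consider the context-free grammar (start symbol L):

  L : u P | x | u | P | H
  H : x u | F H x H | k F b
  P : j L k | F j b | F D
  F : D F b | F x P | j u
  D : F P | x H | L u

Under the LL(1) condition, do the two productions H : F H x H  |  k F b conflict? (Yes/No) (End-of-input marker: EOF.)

Yes

FIRST(F H x H) = { j, k, u, x } and FIRST(k F b) = { k }.
Both contain k, so the two alternatives are not disjoint — LL(1) conflict.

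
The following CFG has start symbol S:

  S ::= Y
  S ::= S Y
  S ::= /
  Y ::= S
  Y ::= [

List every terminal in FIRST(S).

From S ::= Y: add FIRST(Y) = { /, [ }.
From S ::= S Y: add FIRST(S) = { /, [ }.
S ::= / contributes {/}.
Union: FIRST(S) = { /, [ }.

{ /, [ }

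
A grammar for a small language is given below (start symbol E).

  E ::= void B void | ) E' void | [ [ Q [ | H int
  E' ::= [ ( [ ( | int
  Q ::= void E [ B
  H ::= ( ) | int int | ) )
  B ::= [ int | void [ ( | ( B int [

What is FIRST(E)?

E ::= void B void contributes {void}.
E ::= ) E' void contributes {)}.
E ::= [ [ Q [ contributes {[}.
From E ::= H int: add FIRST(H) = { (, ), int }.
Union: FIRST(E) = { (, ), [, int, void }.

{ (, ), [, int, void }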